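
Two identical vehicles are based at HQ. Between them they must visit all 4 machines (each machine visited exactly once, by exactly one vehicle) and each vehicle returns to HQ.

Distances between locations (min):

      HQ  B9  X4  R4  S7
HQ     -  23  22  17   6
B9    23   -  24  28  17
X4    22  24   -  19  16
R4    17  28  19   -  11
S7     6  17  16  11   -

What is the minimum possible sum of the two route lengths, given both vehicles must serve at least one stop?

95 min — the smallest possible combined total.

Check every non-empty split of the stops between the two vehicles; for each half take its own optimal tour:
  {B9} + {X4, R4, S7}: 46 + 58 = 104
  {X4} + {B9, R4, S7}: 44 + 68 = 112
  {B9, X4} + {R4, S7}: 69 + 34 = 103
  {R4} + {B9, X4, S7}: 34 + 69 = 103
  {B9, R4} + {X4, S7}: 68 + 44 = 112
  {X4, R4} + {B9, S7}: 58 + 46 = 104
  … (7 splits in total)
  {B9, X4, R4} + {S7}: 83 + 12 = 95  ← best
Best: vehicle 1 HQ → B9 → X4 → R4 → HQ = 83; vehicle 2 HQ → S7 → HQ = 12; combined 95.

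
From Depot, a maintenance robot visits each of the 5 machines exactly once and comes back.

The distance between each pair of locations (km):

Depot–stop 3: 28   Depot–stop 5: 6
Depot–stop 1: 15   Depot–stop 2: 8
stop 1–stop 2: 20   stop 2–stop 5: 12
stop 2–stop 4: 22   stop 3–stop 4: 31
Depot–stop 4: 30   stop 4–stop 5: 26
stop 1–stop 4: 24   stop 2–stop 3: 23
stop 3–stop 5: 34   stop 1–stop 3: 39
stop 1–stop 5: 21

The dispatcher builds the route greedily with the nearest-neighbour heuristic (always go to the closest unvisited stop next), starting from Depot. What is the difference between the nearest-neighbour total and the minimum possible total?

Depot: stop 5=6, stop 2=8, stop 1=15, stop 3=28, stop 4=30 ⇒ stop 5
stop 5: stop 2=12, stop 1=21, stop 4=26, stop 3=34 ⇒ stop 2
stop 2: stop 1=20, stop 4=22, stop 3=23 ⇒ stop 1
stop 1: stop 4=24, stop 3=39 ⇒ stop 4
stop 4: stop 3=31 ⇒ stop 3
NN route Depot → stop 5 → stop 2 → stop 1 → stop 4 → stop 3 → Depot costs 121.
Optimal: Depot → stop 1 → stop 4 → stop 3 → stop 2 → stop 5 → Depot costs 111 (by enumerating all 60 distinct tours).
Excess = 121 − 111 = 10.

10 km longer than the optimal tour.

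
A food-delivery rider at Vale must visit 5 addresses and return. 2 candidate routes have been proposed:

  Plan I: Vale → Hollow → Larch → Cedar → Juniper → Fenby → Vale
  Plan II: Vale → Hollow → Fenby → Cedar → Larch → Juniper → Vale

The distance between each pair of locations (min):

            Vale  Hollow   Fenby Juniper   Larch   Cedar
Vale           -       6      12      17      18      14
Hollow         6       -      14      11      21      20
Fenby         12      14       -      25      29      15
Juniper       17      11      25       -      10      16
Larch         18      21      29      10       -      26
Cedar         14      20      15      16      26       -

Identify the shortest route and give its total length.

Plan I: 6 + 21 + 26 + 16 + 25 + 12 = 106
Plan II: 6 + 14 + 15 + 26 + 10 + 17 = 88

Shortest is Plan II, total 88 min.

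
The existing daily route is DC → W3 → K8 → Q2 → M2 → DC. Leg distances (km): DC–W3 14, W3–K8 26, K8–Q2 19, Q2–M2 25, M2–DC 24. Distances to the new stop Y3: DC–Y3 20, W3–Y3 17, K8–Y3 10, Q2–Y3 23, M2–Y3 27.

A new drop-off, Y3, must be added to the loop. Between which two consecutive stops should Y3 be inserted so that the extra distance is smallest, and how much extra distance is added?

Insertion cost between consecutive stops i–j is d(i,Y3) + d(Y3,j) − d(i,j):
  between DC and W3: 20 + 17 − 14 = 23
  between W3 and K8: 17 + 10 − 26 = 1
  between K8 and Q2: 10 + 23 − 19 = 14
  between Q2 and M2: 23 + 27 − 25 = 25
  between M2 and DC: 27 + 20 − 24 = 23
Cheapest insertion is between W3 and K8, adding 1.
New total = 108 + 1 = 109.

Minimum extra distance: 1 km, inserting Y3 between W3 and K8.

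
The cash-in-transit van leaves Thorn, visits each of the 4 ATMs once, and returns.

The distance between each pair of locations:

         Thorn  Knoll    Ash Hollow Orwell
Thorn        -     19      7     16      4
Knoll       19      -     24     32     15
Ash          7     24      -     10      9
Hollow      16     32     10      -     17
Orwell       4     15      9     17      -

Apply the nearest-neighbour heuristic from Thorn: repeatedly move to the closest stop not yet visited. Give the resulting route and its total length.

Total distance 74 via the nearest-neighbour route Thorn → Orwell → Ash → Hollow → Knoll → Thorn.

At Thorn the remaining stops are Orwell 4, Ash 7, Hollow 16, Knoll 19; go to Orwell.
At Orwell the remaining stops are Ash 9, Knoll 15, Hollow 17; go to Ash.
At Ash the remaining stops are Hollow 10, Knoll 24; go to Hollow.
At Hollow the remaining stops are Knoll 32; go to Knoll.
Return Knoll→Thorn: 19.
Total = 4 + 9 + 10 + 32 + 19 = 74.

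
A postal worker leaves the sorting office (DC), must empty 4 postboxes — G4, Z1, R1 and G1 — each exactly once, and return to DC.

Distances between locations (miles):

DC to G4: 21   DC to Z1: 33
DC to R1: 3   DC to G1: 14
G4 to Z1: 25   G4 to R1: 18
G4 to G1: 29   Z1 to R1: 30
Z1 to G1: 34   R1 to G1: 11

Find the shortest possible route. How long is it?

94 miles — the shortest possible round trip.

With 4 stops there are 4!/2 = 12 distinct round trips (a route and its reverse cost the same).
DC - G4 - Z1 - R1 - G1 - DC: 21+25+30+11+14 = 101
DC - G4 - Z1 - G1 - R1 - DC: 21+25+34+11+3 = 94
DC - G4 - R1 - Z1 - G1 - DC: 21+18+30+34+14 = 117
DC - G4 - R1 - G1 - Z1 - DC: 21+18+11+34+33 = 117
DC - G4 - G1 - Z1 - R1 - DC: 21+29+34+30+3 = 117
DC - G4 - G1 - R1 - Z1 - DC: 21+29+11+30+33 = 124
DC - Z1 - G4 - R1 - G1 - DC: 33+25+18+11+14 = 101
DC - Z1 - G4 - G1 - R1 - DC: 33+25+29+11+3 = 101
DC - Z1 - R1 - G4 - G1 - DC: 33+30+18+29+14 = 124
DC - Z1 - G1 - G4 - R1 - DC: 33+34+29+18+3 = 117
DC - R1 - G4 - Z1 - G1 - DC: 3+18+25+34+14 = 94
DC - R1 - Z1 - G4 - G1 - DC: 3+30+25+29+14 = 101
The minimum is 94.
One optimal route: DC → G4 → Z1 → G1 → R1 → DC (or its reverse).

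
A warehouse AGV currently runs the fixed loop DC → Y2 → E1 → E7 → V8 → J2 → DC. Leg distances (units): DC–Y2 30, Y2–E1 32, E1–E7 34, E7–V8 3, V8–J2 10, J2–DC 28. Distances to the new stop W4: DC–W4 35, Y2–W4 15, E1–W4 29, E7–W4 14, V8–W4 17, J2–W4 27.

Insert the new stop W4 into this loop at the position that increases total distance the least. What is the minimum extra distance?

Minimum extra distance: 9, inserting W4 between E1 and E7.

Insertion cost between consecutive stops i–j is d(i,W4) + d(W4,j) − d(i,j):
  between DC and Y2: 35 + 15 − 30 = 20
  between Y2 and E1: 15 + 29 − 32 = 12
  between E1 and E7: 29 + 14 − 34 = 9
  between E7 and V8: 14 + 17 − 3 = 28
  between V8 and J2: 17 + 27 − 10 = 34
  between J2 and DC: 27 + 35 − 28 = 34
Cheapest insertion is between E1 and E7, adding 9.
New total = 137 + 9 = 146.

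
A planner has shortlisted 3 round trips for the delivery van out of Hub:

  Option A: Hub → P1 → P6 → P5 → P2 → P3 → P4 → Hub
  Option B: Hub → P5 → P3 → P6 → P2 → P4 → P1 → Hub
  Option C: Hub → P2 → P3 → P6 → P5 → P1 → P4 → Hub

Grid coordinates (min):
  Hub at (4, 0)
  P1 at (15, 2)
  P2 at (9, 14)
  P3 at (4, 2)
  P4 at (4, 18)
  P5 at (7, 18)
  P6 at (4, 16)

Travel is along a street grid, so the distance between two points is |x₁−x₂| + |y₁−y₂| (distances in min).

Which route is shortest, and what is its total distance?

Option A: 13 + 25 + 5 + 6 + 17 + 16 + 18 = 100
Option B: 21 + 19 + 14 + 7 + 9 + 27 + 13 = 110
Option C: 19 + 17 + 14 + 5 + 24 + 27 + 18 = 124

Shortest is Option A, total 100 min.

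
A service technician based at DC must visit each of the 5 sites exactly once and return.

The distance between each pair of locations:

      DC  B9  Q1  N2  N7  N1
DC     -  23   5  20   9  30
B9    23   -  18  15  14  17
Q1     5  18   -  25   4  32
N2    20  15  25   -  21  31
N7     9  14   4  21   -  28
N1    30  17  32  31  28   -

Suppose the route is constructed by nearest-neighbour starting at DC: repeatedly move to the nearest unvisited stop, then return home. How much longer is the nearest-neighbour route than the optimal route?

From DC: Q1=5, N7=9, N2=20, B9=23, N1=30 → choose Q1 (5).
From Q1: N7=4, B9=18, N2=25, N1=32 → choose N7 (4).
From N7: B9=14, N2=21, N1=28 → choose B9 (14).
From B9: N2=15, N1=17 → choose N2 (15).
From N2: N1=31 → choose N1 (31).
NN route DC → Q1 → N7 → B9 → N2 → N1 → DC costs 99.
Optimal: DC → Q1 → N7 → N1 → B9 → N2 → DC costs 89 (by enumerating all 60 distinct tours).
Excess = 99 − 89 = 10.

Excess over optimum: 10.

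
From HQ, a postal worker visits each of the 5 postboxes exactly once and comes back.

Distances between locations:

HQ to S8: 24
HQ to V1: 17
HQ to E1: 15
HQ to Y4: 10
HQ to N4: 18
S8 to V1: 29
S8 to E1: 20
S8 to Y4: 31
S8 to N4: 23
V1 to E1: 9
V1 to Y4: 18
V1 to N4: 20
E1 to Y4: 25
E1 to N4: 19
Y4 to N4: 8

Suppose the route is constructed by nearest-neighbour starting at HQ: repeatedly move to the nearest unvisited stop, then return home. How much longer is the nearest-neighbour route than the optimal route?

HQ: Y4=10, E1=15, V1=17, N4=18, S8=24 ⇒ Y4
Y4: N4=8, V1=18, E1=25, S8=31 ⇒ N4
N4: E1=19, V1=20, S8=23 ⇒ E1
E1: V1=9, S8=20 ⇒ V1
V1: S8=29 ⇒ S8
NN route HQ → Y4 → N4 → E1 → V1 → S8 → HQ costs 99.
Optimal: HQ → V1 → E1 → S8 → N4 → Y4 → HQ costs 87 (by enumerating all 60 distinct tours).
Excess = 99 − 87 = 12.

12 longer than the optimal tour.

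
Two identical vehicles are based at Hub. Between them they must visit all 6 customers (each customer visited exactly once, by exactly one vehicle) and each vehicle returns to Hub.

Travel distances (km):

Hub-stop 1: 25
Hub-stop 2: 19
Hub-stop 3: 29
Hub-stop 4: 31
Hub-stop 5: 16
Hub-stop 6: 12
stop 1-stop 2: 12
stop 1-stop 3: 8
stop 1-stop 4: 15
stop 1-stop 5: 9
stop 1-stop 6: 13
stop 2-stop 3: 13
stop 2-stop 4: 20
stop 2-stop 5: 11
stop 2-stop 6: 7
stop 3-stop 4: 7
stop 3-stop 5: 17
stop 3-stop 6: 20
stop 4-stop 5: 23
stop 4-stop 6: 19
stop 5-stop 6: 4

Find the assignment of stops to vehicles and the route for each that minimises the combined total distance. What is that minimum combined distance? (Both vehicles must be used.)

Minimum combined distance: 103 km.

Check every non-empty split of the stops between the two vehicles; for each half take its own optimal tour:
  {stop 1} + {stop 2, stop 3, stop 4, stop 5, stop 6}: 50 + 78 = 128
  {stop 2} + {stop 1, stop 3, stop 4, stop 5, stop 6}: 38 + 71 = 109
  {stop 1, stop 2} + {stop 3, stop 4, stop 5, stop 6}: 56 + 71 = 127
  {stop 3} + {stop 1, stop 2, stop 4, stop 5, stop 6}: 58 + 79 = 137
  {stop 1, stop 3} + {stop 2, stop 4, stop 5, stop 6}: 62 + 78 = 140
  {stop 2, stop 3} + {stop 1, stop 4, stop 5, stop 6}: 61 + 71 = 132
  … (31 splits in total)
  {stop 1, stop 2, stop 3, stop 4, stop 5} + {stop 6}: 79 + 24 = 103  ← best
Best: vehicle 1 Hub → stop 2 → stop 3 → stop 4 → stop 1 → stop 5 → Hub = 79; vehicle 2 Hub → stop 6 → Hub = 24; combined 103.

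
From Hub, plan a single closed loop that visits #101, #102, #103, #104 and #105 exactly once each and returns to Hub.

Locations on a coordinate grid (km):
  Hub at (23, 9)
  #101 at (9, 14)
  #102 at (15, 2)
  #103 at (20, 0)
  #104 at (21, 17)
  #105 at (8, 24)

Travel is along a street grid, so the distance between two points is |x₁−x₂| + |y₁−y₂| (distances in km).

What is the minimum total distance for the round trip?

78 km — the shortest possible round trip.

With 5 stops there are 5!/2 = 60 distinct round trips (a route and its reverse cost the same).
Hub → #101 → #102 → #103 → #104 → #105 → Hub: 19+18+7+18+20+30 = 112
Hub → #101 → #102 → #103 → #105 → #104 → Hub: 19+18+7+36+20+10 = 110
Hub → #101 → #102 → #104 → #103 → #105 → Hub: 19+18+21+18+36+30 = 142
Hub → #101 → #102 → #104 → #105 → #103 → Hub: 19+18+21+20+36+12 = 126
Hub → #101 → #102 → #105 → #103 → #104 → Hub: 19+18+29+36+18+10 = 130
Hub → #101 → #102 → #105 → #104 → #103 → Hub: 19+18+29+20+18+12 = 116
Hub → #101 → #103 → #102 → #104 → #105 → Hub: 19+25+7+21+20+30 = 122
Hub → #101 → #103 → #102 → #105 → #104 → Hub: 19+25+7+29+20+10 = 110
Hub → #101 → #103 → #104 → #102 → #105 → Hub: 19+25+18+21+29+30 = 142
Hub → #101 → #103 → #104 → #105 → #102 → Hub: 19+25+18+20+29+15 = 126
Hub → #101 → #103 → #105 → #102 → #104 → Hub: 19+25+36+29+21+10 = 140
Hub → #101 → #103 → #105 → #104 → #102 → Hub: 19+25+36+20+21+15 = 136
Hub → #101 → #104 → #102 → #103 → #105 → Hub: 19+15+21+7+36+30 = 128
Hub → #101 → #104 → #102 → #105 → #103 → Hub: 19+15+21+29+36+12 = 132
… (46 more)
Hub → #103 → #102 → #101 → #105 → #104 → Hub: 12+7+18+11+20+10 = 78  ← best
The minimum is 78.
One optimal route: Hub → #103 → #102 → #101 → #105 → #104 → Hub (or its reverse).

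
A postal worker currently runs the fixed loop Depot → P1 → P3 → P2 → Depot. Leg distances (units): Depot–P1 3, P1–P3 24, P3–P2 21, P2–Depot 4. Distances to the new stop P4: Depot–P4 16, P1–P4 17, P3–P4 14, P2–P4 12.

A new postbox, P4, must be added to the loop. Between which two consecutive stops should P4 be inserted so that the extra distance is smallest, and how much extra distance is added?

Insertion cost between consecutive stops i–j is d(i,P4) + d(P4,j) − d(i,j):
  between Depot and P1: 16 + 17 − 3 = 30
  between P1 and P3: 17 + 14 − 24 = 7
  between P3 and P2: 14 + 12 − 21 = 5
  between P2 and Depot: 12 + 16 − 4 = 24
Cheapest insertion is between P3 and P2, adding 5.
New total = 52 + 5 = 57.

Minimum extra distance: 5, inserting P4 between P3 and P2.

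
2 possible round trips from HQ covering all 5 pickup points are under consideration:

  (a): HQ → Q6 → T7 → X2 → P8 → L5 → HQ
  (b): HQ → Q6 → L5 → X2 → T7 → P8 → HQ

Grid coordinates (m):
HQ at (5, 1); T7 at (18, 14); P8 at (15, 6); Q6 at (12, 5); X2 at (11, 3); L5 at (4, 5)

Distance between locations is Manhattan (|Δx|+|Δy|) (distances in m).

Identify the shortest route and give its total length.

68 m — (a) is the shortest.

(a): 11 + 15 + 18 + 7 + 12 + 5 = 68
(b): 11 + 8 + 9 + 18 + 11 + 15 = 72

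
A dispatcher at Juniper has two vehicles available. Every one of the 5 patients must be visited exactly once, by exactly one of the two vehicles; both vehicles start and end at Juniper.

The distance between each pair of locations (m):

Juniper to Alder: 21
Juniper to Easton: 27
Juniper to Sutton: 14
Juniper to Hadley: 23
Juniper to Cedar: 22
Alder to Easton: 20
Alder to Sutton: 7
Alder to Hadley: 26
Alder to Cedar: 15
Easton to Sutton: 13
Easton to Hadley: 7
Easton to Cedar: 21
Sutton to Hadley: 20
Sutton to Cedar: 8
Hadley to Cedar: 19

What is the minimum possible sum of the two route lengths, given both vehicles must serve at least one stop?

Minimum combined distance: 115 m.

Try each way of splitting the stops between the two vehicles (each non-empty) and, for each split, find the best tour for each vehicle:
  {Alder} + {Easton, Sutton, Hadley, Cedar}: 42 + 73 = 115
  {Easton} + {Alder, Sutton, Hadley, Cedar}: 54 + 78 = 132
  {Alder, Easton} + {Sutton, Hadley, Cedar}: 68 + 64 = 132
  {Sutton} + {Alder, Easton, Hadley, Cedar}: 28 + 87 = 115
  {Alder, Sutton} + {Easton, Hadley, Cedar}: 42 + 73 = 115
  {Easton, Sutton} + {Alder, Hadley, Cedar}: 54 + 78 = 132
  … (15 splits in total)
Best: vehicle 1 Juniper → Alder → Juniper = 42; vehicle 2 Juniper → Sutton → Cedar → Easton → Hadley → Juniper = 73; combined 115.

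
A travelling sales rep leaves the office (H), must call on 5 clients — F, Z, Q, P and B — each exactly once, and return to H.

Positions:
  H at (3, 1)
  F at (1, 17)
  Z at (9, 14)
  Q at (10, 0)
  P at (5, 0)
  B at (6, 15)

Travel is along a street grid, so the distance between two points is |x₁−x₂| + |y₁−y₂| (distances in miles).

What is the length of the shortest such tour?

There are 60 distinct closed tours to check (reversals are equivalent).
H→F→Z→Q→P→B→H: 18+11+15+5+16+17 = 82
H→F→Z→Q→B→P→H: 18+11+15+19+16+3 = 82
H→F→Z→P→Q→B→H: 18+11+18+5+19+17 = 88
H→F→Z→P→B→Q→H: 18+11+18+16+19+8 = 90
H→F→Z→B→Q→P→H: 18+11+4+19+5+3 = 60
H→F→Z→B→P→Q→H: 18+11+4+16+5+8 = 62
H→F→Q→Z→P→B→H: 18+26+15+18+16+17 = 110
H→F→Q→Z→B→P→H: 18+26+15+4+16+3 = 82
H→F→Q→P→Z→B→H: 18+26+5+18+4+17 = 88
H→F→Q→P→B→Z→H: 18+26+5+16+4+19 = 88
H→F→Q→B→Z→P→H: 18+26+19+4+18+3 = 88
H→F→Q→B→P→Z→H: 18+26+19+16+18+19 = 116
H→F→P→Z→Q→B→H: 18+21+18+15+19+17 = 108
H→F→P→Z→B→Q→H: 18+21+18+4+19+8 = 88
… (46 more)
H→F→B→Z→Q→P→H: 18+7+4+15+5+3 = 52  ← best
The minimum is 52.
One optimal route: H → F → B → Z → Q → P → H (or its reverse).

Minimum total distance: 52 miles.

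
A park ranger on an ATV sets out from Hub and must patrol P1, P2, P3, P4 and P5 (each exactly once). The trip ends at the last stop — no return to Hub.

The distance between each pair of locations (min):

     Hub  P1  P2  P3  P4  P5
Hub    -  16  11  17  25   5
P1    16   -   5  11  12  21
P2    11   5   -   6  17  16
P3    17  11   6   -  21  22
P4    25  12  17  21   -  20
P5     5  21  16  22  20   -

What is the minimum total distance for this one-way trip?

48 min — the minimum one-way total.

There are 5! = 120 possible orderings.
Hub - P1 - P2 - P3 - P4 - P5: 16+5+6+21+20 = 68
Hub - P1 - P2 - P3 - P5 - P4: 16+5+6+22+20 = 69
Hub - P1 - P2 - P4 - P3 - P5: 16+5+17+21+22 = 81
Hub - P1 - P2 - P4 - P5 - P3: 16+5+17+20+22 = 80
Hub - P1 - P2 - P5 - P3 - P4: 16+5+16+22+21 = 80
Hub - P1 - P2 - P5 - P4 - P3: 16+5+16+20+21 = 78
Hub - P1 - P3 - P2 - P4 - P5: 16+11+6+17+20 = 70
Hub - P1 - P3 - P2 - P5 - P4: 16+11+6+16+20 = 69
Hub - P1 - P3 - P4 - P2 - P5: 16+11+21+17+16 = 81
Hub - P1 - P3 - P4 - P5 - P2: 16+11+21+20+16 = 84
Hub - P1 - P3 - P5 - P2 - P4: 16+11+22+16+17 = 82
Hub - P1 - P3 - P5 - P4 - P2: 16+11+22+20+17 = 86
Hub - P1 - P4 - P2 - P3 - P5: 16+12+17+6+22 = 73
Hub - P1 - P4 - P2 - P5 - P3: 16+12+17+16+22 = 83
… (106 more)
Hub - P5 - P4 - P1 - P2 - P3: 5+20+12+5+6 = 48  ← best
The minimum is 48.
One shortest path: Hub → P5 → P4 → P1 → P2 → P3.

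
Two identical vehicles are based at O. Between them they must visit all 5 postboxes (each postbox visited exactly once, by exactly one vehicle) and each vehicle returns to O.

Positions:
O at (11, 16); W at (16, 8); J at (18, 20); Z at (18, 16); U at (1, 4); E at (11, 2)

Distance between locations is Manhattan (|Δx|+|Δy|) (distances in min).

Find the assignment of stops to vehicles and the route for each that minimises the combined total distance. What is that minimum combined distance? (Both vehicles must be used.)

Check every non-empty split of the stops between the two vehicles; for each half take its own optimal tour:
  {W} + {J, Z, U, E}: 26 + 70 = 96
  {J} + {W, Z, U, E}: 22 + 62 = 84
  {W, J} + {Z, U, E}: 38 + 62 = 100
  {Z} + {W, J, U, E}: 14 + 70 = 84
  {W, Z} + {J, U, E}: 30 + 70 = 100
  {J, Z} + {W, U, E}: 22 + 58 = 80
  … (15 splits in total)
Best: vehicle 1 O → J → Z → O = 22; vehicle 2 O → W → U → E → O = 58; combined 80.

80 min — the smallest possible combined total.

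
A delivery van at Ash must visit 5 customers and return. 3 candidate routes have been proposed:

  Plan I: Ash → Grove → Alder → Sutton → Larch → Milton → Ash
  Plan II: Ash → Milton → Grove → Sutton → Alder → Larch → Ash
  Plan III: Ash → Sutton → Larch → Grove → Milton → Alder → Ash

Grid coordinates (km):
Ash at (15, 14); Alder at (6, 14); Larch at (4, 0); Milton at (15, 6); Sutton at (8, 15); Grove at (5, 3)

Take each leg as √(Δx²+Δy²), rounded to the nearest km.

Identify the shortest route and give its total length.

Plan I: 15 + 11 + 2 + 16 + 13 + 8 = 65
Plan II: 8 + 10 + 12 + 2 + 14 + 18 = 64
Plan III: 7 + 16 + 3 + 10 + 12 + 9 = 57

Shortest is Plan III, total 57 km.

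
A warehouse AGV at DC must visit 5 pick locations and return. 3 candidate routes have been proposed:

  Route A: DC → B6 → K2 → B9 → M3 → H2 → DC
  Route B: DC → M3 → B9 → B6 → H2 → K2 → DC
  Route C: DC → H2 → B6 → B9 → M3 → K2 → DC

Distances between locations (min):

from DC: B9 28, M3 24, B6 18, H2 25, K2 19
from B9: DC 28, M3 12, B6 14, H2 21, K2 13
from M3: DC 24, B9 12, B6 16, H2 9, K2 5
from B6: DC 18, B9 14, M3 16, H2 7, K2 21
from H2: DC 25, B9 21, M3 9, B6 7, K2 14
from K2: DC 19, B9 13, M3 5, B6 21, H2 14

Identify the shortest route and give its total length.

Route A: 18 + 21 + 13 + 12 + 9 + 25 = 98
Route B: 24 + 12 + 14 + 7 + 14 + 19 = 90
Route C: 25 + 7 + 14 + 12 + 5 + 19 = 82

82 min — Route C is the shortest.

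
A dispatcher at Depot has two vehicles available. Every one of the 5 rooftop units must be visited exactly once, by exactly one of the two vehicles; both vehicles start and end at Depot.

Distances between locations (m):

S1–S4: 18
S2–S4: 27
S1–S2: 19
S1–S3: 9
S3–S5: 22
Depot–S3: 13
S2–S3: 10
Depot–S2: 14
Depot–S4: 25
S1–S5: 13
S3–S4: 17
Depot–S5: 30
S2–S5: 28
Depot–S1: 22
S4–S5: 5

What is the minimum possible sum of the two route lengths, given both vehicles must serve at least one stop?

93 m — the smallest possible combined total.

Try each way of splitting the stops between the two vehicles (each non-empty) and, for each split, find the best tour for each vehicle:
  {S1} + {S2, S3, S4, S5}: 44 + 76 = 120
  {S2} + {S1, S3, S4, S5}: 28 + 65 = 93
  {S1, S2} + {S3, S4, S5}: 55 + 65 = 120
  {S3} + {S1, S2, S4, S5}: 26 + 76 = 102
  {S1, S3} + {S2, S4, S5}: 44 + 72 = 116
  {S2, S3} + {S1, S4, S5}: 37 + 65 = 102
  … (15 splits in total)
Best: vehicle 1 Depot → S2 → Depot = 28; vehicle 2 Depot → S3 → S1 → S5 → S4 → Depot = 65; combined 93.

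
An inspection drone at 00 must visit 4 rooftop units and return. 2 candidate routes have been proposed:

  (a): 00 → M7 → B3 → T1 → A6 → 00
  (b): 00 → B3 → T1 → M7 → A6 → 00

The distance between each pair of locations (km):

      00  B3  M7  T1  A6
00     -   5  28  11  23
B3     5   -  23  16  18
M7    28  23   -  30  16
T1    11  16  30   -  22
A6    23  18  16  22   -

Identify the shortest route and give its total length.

90 km — (b) is the shortest.

(a): 28 + 23 + 16 + 22 + 23 = 112
(b): 5 + 16 + 30 + 16 + 23 = 90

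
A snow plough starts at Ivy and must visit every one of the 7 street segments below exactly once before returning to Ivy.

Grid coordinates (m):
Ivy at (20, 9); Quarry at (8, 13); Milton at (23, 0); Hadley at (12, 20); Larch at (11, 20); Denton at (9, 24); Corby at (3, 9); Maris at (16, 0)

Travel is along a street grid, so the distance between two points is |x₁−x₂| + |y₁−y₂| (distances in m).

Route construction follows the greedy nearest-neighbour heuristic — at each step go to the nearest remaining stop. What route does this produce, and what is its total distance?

Nearest-neighbour total = 102 m; route Ivy → Milton → Maris → Quarry → Corby → Larch → Hadley → Denton → Ivy.

At Ivy the remaining stops are Milton 12, Maris 13, Quarry 16, Corby 17, Hadley 19, Larch 20, Denton 26; go to Milton.
At Milton the remaining stops are Maris 7, Quarry 28, Corby 29, Hadley 31, Larch 32, Denton 38; go to Maris.
At Maris the remaining stops are Quarry 21, Corby 22, Hadley 24, Larch 25, Denton 31; go to Quarry.
At Quarry the remaining stops are Corby 9, Larch 10, Hadley 11, Denton 12; go to Corby.
At Corby the remaining stops are Larch 19, Hadley 20, Denton 21; go to Larch.
At Larch the remaining stops are Hadley 1, Denton 6; go to Hadley.
At Hadley the remaining stops are Denton 7; go to Denton.
Return Denton→Ivy: 26.
Total = 12 + 7 + 21 + 9 + 19 + 1 + 7 + 26 = 102.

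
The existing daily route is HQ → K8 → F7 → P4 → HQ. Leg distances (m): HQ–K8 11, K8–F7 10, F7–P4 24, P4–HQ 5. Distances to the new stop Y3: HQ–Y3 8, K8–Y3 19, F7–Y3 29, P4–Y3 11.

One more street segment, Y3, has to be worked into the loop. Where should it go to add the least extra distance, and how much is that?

Minimum extra distance: 14 m, inserting Y3 between P4 and HQ.

Insertion cost between consecutive stops i–j is d(i,Y3) + d(Y3,j) − d(i,j):
  between HQ and K8: 8 + 19 − 11 = 16
  between K8 and F7: 19 + 29 − 10 = 38
  between F7 and P4: 29 + 11 − 24 = 16
  between P4 and HQ: 11 + 8 − 5 = 14
Cheapest insertion is between P4 and HQ, adding 14.
New total = 50 + 14 = 64.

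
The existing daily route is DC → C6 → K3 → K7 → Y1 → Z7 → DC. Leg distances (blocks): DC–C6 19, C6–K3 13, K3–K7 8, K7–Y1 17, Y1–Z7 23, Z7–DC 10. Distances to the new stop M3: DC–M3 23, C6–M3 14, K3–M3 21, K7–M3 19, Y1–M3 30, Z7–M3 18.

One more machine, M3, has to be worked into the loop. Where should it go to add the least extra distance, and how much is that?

Adding 18 blocks by placing M3 on the DC–C6 leg.

Insertion cost between consecutive stops i–j is d(i,M3) + d(M3,j) − d(i,j):
  between DC and C6: 23 + 14 − 19 = 18
  between C6 and K3: 14 + 21 − 13 = 22
  between K3 and K7: 21 + 19 − 8 = 32
  between K7 and Y1: 19 + 30 − 17 = 32
  between Y1 and Z7: 30 + 18 − 23 = 25
  between Z7 and DC: 18 + 23 − 10 = 31
Cheapest insertion is between DC and C6, adding 18.
New total = 90 + 18 = 108.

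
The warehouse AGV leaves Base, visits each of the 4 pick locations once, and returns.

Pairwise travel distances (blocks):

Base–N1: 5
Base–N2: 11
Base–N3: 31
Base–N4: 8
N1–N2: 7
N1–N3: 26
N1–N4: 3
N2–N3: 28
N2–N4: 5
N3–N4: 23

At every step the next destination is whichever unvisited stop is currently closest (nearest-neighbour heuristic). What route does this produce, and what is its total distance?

Total distance 72 blocks via the nearest-neighbour route Base → N1 → N4 → N2 → N3 → Base.

From Base: distances to unvisited — N1=5, N4=8, N2=11, N3=31. Nearest is N1 (5).
From N1: distances to unvisited — N4=3, N2=7, N3=26. Nearest is N4 (3).
From N4: distances to unvisited — N2=5, N3=23. Nearest is N2 (5).
From N2: distances to unvisited — N3=28. Nearest is N3 (28).
Return N3→Base: 31.
Total = 5 + 3 + 5 + 28 + 31 = 72.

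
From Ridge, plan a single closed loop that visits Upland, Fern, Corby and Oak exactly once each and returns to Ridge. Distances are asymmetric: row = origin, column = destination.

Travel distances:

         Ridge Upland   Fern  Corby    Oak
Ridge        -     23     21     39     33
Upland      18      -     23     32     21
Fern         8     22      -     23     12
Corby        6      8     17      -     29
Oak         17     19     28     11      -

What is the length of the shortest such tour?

Minimum total distance: 70.

Ridge → Upland → Fern → Corby → Oak → Ridge: 23+23+23+29+17 = 115
Ridge → Upland → Fern → Oak → Corby → Ridge: 23+23+12+11+6 = 75
Ridge → Upland → Corby → Fern → Oak → Ridge: 23+32+17+12+17 = 101
Ridge → Upland → Corby → Oak → Fern → Ridge: 23+32+29+28+8 = 120
Ridge → Upland → Oak → Fern → Corby → Ridge: 23+21+28+23+6 = 101
Ridge → Upland → Oak → Corby → Fern → Ridge: 23+21+11+17+8 = 80
Ridge → Fern → Upland → Corby → Oak → Ridge: 21+22+32+29+17 = 121
Ridge → Fern → Upland → Oak → Corby → Ridge: 21+22+21+11+6 = 81
Ridge → Fern → Corby → Upland → Oak → Ridge: 21+23+8+21+17 = 90
Ridge → Fern → Corby → Oak → Upland → Ridge: 21+23+29+19+18 = 110
Ridge → Fern → Oak → Upland → Corby → Ridge: 21+12+19+32+6 = 90
Ridge → Fern → Oak → Corby → Upland → Ridge: 21+12+11+8+18 = 70
Ridge → Corby → Upland → Fern → Oak → Ridge: 39+8+23+12+17 = 99
Ridge → Corby → Upland → Oak → Fern → Ridge: 39+8+21+28+8 = 104
… (10 more)
The minimum is 70.
One optimal route: Ridge → Fern → Oak → Corby → Upland → Ridge.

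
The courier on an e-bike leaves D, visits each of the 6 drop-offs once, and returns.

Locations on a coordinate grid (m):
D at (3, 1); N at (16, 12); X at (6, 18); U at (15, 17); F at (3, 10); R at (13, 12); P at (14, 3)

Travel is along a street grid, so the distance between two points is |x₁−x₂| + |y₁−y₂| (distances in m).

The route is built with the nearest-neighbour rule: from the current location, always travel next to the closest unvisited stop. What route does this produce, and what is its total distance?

Total distance 62 m via the nearest-neighbour route D → F → X → U → N → R → P → D.

At D the remaining stops are F 9, P 13, X 20, R 21, N 24, U 28; go to F.
At F the remaining stops are X 11, R 12, N 15, P 18, U 19; go to X.
At X the remaining stops are U 10, R 13, N 16, P 23; go to U.
At U the remaining stops are N 6, R 7, P 15; go to N.
At N the remaining stops are R 3, P 11; go to R.
At R the remaining stops are P 10; go to P.
Return P→D: 13.
Total = 9 + 11 + 10 + 6 + 3 + 10 + 13 = 62.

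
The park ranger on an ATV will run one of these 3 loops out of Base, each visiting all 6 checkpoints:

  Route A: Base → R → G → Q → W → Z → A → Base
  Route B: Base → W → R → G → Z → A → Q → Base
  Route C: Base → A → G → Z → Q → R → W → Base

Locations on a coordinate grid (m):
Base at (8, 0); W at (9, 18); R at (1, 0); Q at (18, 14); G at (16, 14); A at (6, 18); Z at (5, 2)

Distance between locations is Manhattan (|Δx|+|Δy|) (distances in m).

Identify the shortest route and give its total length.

Route A: 7 + 29 + 2 + 13 + 20 + 17 + 20 = 108
Route B: 19 + 26 + 29 + 23 + 17 + 16 + 24 = 154
Route C: 20 + 14 + 23 + 25 + 31 + 26 + 19 = 158

Shortest is Route A, total 108 m.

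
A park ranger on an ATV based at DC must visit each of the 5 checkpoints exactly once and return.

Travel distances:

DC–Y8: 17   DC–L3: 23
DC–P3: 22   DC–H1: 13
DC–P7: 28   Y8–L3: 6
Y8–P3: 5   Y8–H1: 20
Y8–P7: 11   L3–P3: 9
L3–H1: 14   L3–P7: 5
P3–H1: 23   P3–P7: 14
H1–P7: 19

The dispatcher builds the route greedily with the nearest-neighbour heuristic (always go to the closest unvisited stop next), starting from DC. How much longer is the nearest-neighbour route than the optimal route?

2 longer than the optimal tour.

From DC: H1=13, Y8=17, P3=22, L3=23, P7=28 → choose H1 (13).
From H1: L3=14, P7=19, Y8=20, P3=23 → choose L3 (14).
From L3: P7=5, Y8=6, P3=9 → choose P7 (5).
From P7: Y8=11, P3=14 → choose Y8 (11).
From Y8: P3=5 → choose P3 (5).
NN route DC → H1 → L3 → P7 → Y8 → P3 → DC costs 70.
Optimal: DC → Y8 → P3 → L3 → P7 → H1 → DC costs 68 (by enumerating all 60 distinct tours).
Excess = 70 − 68 = 2.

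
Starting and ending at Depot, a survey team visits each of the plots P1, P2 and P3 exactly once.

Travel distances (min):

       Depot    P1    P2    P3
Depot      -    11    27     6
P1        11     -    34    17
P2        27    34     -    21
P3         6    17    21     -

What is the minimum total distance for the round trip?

Shortest round trip = 72 min.

With 3 stops there are 3!/2 = 3 distinct round trips (a route and its reverse cost the same).
Depot - P1 - P2 - P3 - Depot: 11+34+21+6 = 72
Depot - P1 - P3 - P2 - Depot: 11+17+21+27 = 76
Depot - P2 - P1 - P3 - Depot: 27+34+17+6 = 84
The minimum is 72.
One optimal route: Depot → P1 → P2 → P3 → Depot (or its reverse).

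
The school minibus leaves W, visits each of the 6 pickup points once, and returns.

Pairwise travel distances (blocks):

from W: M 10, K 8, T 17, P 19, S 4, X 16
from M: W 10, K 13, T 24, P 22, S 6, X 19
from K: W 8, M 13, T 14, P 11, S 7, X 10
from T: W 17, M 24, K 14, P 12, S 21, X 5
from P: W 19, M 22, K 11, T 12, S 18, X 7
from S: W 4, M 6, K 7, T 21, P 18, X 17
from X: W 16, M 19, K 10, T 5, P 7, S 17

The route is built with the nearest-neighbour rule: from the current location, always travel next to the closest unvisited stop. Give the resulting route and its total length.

W → [S:4 / K:8 / M:10 / X:16 / T:17 / P:19] → S (4)
S → [M:6 / K:7 / X:17 / P:18 / T:21] → M (6)
M → [K:13 / X:19 / P:22 / T:24] → K (13)
K → [X:10 / P:11 / T:14] → X (10)
X → [T:5 / P:7] → T (5)
T → [P:12] → P (12)
Return P→W: 19.
Total = 4 + 6 + 13 + 10 + 5 + 12 + 19 = 69.

Nearest-neighbour total = 69 blocks; route W → S → M → K → X → T → P → W.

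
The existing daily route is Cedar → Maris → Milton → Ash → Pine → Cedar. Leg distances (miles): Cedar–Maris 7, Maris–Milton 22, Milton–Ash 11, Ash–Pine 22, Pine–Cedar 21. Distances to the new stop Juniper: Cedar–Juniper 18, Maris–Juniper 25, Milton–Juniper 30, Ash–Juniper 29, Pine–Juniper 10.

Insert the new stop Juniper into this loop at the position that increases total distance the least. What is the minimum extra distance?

+7 miles — insert Juniper between Pine and Cedar.

Insertion cost between consecutive stops i–j is d(i,Juniper) + d(Juniper,j) − d(i,j):
  between Cedar and Maris: 18 + 25 − 7 = 36
  between Maris and Milton: 25 + 30 − 22 = 33
  between Milton and Ash: 30 + 29 − 11 = 48
  between Ash and Pine: 29 + 10 − 22 = 17
  between Pine and Cedar: 10 + 18 − 21 = 7
Cheapest insertion is between Pine and Cedar, adding 7.
New total = 83 + 7 = 90.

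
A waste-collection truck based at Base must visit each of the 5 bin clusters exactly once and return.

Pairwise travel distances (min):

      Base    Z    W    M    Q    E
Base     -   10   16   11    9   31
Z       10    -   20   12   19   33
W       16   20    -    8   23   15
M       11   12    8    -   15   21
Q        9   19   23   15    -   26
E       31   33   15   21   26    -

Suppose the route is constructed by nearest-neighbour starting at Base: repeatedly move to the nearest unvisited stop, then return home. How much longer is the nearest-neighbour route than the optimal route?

10 min longer than the optimal tour.

Base: Q=9, Z=10, M=11, W=16, E=31 ⇒ Q
Q: M=15, Z=19, W=23, E=26 ⇒ M
M: W=8, Z=12, E=21 ⇒ W
W: E=15, Z=20 ⇒ E
E: Z=33 ⇒ Z
NN route Base → Q → M → W → E → Z → Base costs 90.
Optimal: Base → Z → M → W → E → Q → Base costs 80 (by enumerating all 60 distinct tours).
Excess = 90 − 80 = 10.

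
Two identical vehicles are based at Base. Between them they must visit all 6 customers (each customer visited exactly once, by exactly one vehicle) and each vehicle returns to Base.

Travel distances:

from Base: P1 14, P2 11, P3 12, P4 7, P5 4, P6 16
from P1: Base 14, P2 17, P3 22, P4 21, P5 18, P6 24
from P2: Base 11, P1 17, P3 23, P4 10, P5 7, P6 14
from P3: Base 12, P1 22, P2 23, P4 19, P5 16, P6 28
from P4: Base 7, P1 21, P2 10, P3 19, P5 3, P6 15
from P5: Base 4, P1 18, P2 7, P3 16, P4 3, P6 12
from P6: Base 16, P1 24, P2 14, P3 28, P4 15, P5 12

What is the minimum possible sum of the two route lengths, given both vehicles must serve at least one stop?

There are 2^5 − 1 = 31 ways to divide the 6 stops into two non-empty groups. For each, the best each vehicle can do is its own shortest tour through its group:
  {P1} + {P2, P3, P4, P5, P6}: 28 + 71 = 99
  {P2} + {P1, P3, P4, P5, P6}: 22 + 80 = 102
  {P1, P2} + {P3, P4, P5, P6}: 42 + 62 = 104
  {P3} + {P1, P2, P4, P5, P6}: 24 + 67 = 91
  {P1, P3} + {P2, P4, P5, P6}: 48 + 47 = 95
  {P2, P3} + {P1, P4, P5, P6}: 46 + 60 = 106
  … (31 splits in total)
Best: vehicle 1 Base → P3 → Base = 24; vehicle 2 Base → P1 → P2 → P6 → P4 → P5 → Base = 67; combined 91.

91 — the smallest possible combined total.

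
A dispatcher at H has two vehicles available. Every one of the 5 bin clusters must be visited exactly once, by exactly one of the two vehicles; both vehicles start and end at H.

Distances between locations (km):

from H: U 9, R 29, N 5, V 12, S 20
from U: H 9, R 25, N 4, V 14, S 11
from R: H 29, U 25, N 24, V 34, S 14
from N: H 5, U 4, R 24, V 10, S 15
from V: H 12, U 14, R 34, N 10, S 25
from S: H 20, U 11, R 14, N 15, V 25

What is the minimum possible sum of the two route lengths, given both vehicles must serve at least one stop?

There are 2^4 − 1 = 15 ways to divide the 5 stops into two non-empty groups. For each, the best each vehicle can do is its own shortest tour through its group:
  {U} + {R, N, V, S}: 18 + 80 = 98
  {R} + {U, N, V, S}: 58 + 57 = 115
  {U, R} + {N, V, S}: 63 + 57 = 120
  {N} + {U, R, V, S}: 10 + 80 = 90
  {U, N} + {R, V, S}: 18 + 80 = 98
  {R, N} + {U, V, S}: 58 + 57 = 115
  … (15 splits in total)
  {V} + {U, R, N, S}: 24 + 63 = 87  ← best
Best: vehicle 1 H → V → H = 24; vehicle 2 H → U → S → R → N → H = 63; combined 87.

Minimum combined distance: 87 km.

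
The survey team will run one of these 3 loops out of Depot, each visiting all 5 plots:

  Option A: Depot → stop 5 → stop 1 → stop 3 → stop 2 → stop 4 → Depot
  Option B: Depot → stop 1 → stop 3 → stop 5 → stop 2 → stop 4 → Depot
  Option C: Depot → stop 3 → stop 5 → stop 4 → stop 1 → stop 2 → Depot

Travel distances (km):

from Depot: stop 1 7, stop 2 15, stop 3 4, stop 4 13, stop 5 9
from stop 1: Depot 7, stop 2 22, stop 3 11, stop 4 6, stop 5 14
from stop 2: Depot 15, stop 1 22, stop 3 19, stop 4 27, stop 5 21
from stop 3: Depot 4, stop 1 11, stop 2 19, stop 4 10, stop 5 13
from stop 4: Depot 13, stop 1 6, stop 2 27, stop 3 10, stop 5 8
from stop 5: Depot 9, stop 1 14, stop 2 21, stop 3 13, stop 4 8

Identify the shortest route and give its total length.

Option A: 9 + 14 + 11 + 19 + 27 + 13 = 93
Option B: 7 + 11 + 13 + 21 + 27 + 13 = 92
Option C: 4 + 13 + 8 + 6 + 22 + 15 = 68

Shortest is Option C, total 68 km.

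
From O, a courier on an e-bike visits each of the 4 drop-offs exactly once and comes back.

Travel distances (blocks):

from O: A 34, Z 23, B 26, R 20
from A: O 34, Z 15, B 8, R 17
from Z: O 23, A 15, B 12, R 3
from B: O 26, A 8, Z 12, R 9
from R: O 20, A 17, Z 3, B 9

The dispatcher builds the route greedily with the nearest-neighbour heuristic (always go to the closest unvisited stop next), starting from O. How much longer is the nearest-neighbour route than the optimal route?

5 blocks longer than the optimal tour.

From O: R=20, Z=23, B=26, A=34 → choose R (20).
From R: Z=3, B=9, A=17 → choose Z (3).
From Z: B=12, A=15 → choose B (12).
From B: A=8 → choose A (8).
NN route O → R → Z → B → A → O costs 77.
Optimal: O → B → A → Z → R → O costs 72 (by enumerating all 12 distinct tours).
Excess = 77 − 72 = 5.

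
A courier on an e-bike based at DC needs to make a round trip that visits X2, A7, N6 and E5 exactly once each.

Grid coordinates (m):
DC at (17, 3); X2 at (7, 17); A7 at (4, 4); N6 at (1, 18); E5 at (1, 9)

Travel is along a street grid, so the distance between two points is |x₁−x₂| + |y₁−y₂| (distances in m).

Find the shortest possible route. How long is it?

Minimum total distance: 62 m.

DC - X2 - A7 - N6 - E5 - DC: 24+16+17+9+22 = 88
DC - X2 - A7 - E5 - N6 - DC: 24+16+8+9+31 = 88
DC - X2 - N6 - A7 - E5 - DC: 24+7+17+8+22 = 78
DC - X2 - N6 - E5 - A7 - DC: 24+7+9+8+14 = 62
DC - X2 - E5 - A7 - N6 - DC: 24+14+8+17+31 = 94
DC - X2 - E5 - N6 - A7 - DC: 24+14+9+17+14 = 78
DC - A7 - X2 - N6 - E5 - DC: 14+16+7+9+22 = 68
DC - A7 - X2 - E5 - N6 - DC: 14+16+14+9+31 = 84
DC - A7 - N6 - X2 - E5 - DC: 14+17+7+14+22 = 74
DC - A7 - E5 - X2 - N6 - DC: 14+8+14+7+31 = 74
DC - N6 - X2 - A7 - E5 - DC: 31+7+16+8+22 = 84
DC - N6 - A7 - X2 - E5 - DC: 31+17+16+14+22 = 100
The minimum is 62.
One optimal route: DC → X2 → N6 → E5 → A7 → DC (or its reverse).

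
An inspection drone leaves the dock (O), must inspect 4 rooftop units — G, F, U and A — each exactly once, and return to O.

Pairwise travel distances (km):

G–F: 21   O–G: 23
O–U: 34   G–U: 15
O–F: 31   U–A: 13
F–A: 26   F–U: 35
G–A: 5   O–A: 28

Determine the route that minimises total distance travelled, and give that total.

There are 12 distinct closed tours to check (reversals are equivalent).
O-G-F-U-A-O: 23+21+35+13+28 = 120
O-G-F-A-U-O: 23+21+26+13+34 = 117
O-G-U-F-A-O: 23+15+35+26+28 = 127
O-G-U-A-F-O: 23+15+13+26+31 = 108
O-G-A-F-U-O: 23+5+26+35+34 = 123
O-G-A-U-F-O: 23+5+13+35+31 = 107
O-F-G-U-A-O: 31+21+15+13+28 = 108
O-F-G-A-U-O: 31+21+5+13+34 = 104
O-F-U-G-A-O: 31+35+15+5+28 = 114
O-F-A-G-U-O: 31+26+5+15+34 = 111
O-U-G-F-A-O: 34+15+21+26+28 = 124
O-U-F-G-A-O: 34+35+21+5+28 = 123
The minimum is 104.
One optimal route: O → F → G → A → U → O (or its reverse).

104 km — the shortest possible round trip.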